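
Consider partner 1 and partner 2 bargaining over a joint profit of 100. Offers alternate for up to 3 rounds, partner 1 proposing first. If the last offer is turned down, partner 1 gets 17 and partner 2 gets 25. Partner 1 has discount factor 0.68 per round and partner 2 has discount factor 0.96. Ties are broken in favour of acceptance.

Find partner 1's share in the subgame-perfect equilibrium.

52.96

Round 3 (partner 1 proposes): partner 2 gets 25 if talks fail, so partner 1 offers 25 and keeps 75.
Round 2 (partner 2 proposes): partner 1 can get 75 next round, worth 0.68 × 75 = 51 now; partner 2 offers that and keeps 49.
Round 1 (partner 1 proposes): partner 2 can get 49 next round, worth 0.96 × 49 = 47.04 now, so partner 1 offers 47.04, keeping 52.96.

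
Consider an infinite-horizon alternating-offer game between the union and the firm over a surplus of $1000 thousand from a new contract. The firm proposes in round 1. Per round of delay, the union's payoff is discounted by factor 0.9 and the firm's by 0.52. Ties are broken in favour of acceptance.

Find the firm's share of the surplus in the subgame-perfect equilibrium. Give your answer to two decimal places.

187.97

Let x be the firm's share when the firm proposes and y be the union's share when the union proposes.
The union accepts iff offered ≥ 0.9·y, so x = 1000 − 0.9y. Symmetrically y = 1000 − 0.52x.
Substituting: x = 1000 − 0.9(1000 − 0.52x), giving x(1 − 0.52·0.9) = 1000(1 − 0.9).
So x = 1000 × 0.1 / 0.532 ≈ 187.9699, and the union receives 1000 − x ≈ 812.0301.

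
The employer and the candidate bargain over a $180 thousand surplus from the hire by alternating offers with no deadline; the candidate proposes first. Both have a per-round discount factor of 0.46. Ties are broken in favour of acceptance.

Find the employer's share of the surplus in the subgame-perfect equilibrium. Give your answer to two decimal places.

In a stationary SPE each proposer offers the other exactly their discounted continuation value.
If the candidate keeps x when proposing and the employer keeps y when proposing, then x = 180 − 0.46y and y = 180 − 0.46x.
Solving: x = 180(1 − 0.46) / (1 − 0.46·0.46) = 97.2 / 0.7884 ≈ 123.2877.
The employer gets 180 − 123.2877 ≈ 56.7123.

56.71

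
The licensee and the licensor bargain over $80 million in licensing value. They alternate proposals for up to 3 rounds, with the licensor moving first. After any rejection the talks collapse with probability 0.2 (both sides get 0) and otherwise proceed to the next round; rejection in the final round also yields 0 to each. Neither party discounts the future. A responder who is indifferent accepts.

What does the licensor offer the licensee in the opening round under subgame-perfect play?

12.8

By backward induction:
Round 3 (the licensor proposes): the licensee will accept anything ≥ 0, so the licensor offers 0 and keeps 80.
Round 2 (the licensee proposes): rejecting gives the licensor an expected 0.8 × 80 = 64. The licensee offers 64 and keeps 80 − 64 = 16.
Round 1 (the licensor proposes): rejecting gives the licensee an expected 0.8 × 16 = 12.8. The licensor offers 12.8 and keeps 80 − 12.8 = 67.2.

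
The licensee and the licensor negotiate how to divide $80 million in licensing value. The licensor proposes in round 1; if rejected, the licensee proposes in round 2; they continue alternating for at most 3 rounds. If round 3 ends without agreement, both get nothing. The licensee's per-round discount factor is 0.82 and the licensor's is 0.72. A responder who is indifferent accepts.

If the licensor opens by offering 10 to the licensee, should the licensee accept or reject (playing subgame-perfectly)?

Round 3 (the licensor proposes): the licensee will accept anything ≥ 0, so the licensor offers 0 and keeps 80.
Round 2 (the licensee proposes): the licensor can get 80 next round, worth 0.72 × 80 = 57.6 now, so the licensee offers 57.6, keeping 22.4.
So by rejecting in round 1, the licensee gets 22.4 next round, worth 0.82 × 22.4 = 18.368 now.
Offer 10 < 18.368, so the licensee rejects.

Reject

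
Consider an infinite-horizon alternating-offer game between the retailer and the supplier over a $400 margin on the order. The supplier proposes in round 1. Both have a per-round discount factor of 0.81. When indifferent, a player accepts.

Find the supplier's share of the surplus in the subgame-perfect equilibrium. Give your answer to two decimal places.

220.99

When the supplier proposes, the retailer accepts any offer worth at least 0.81 times what the retailer would get by proposing next round; and vice versa.
This gives x = 400 − 0.81y and y = 400 − 0.81x, where x and y are each side's share when it proposes.
Hence (1 − 0.81·0.81)x = 400(1 − 0.81), i.e. 0.3439·x = 76.
x ≈ 220.9945; the retailer's share is 400 − x ≈ 179.0055.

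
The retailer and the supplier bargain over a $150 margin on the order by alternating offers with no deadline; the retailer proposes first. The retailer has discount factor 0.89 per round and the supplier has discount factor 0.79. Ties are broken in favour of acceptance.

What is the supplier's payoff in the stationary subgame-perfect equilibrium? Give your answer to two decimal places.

When the retailer proposes, the supplier accepts any offer worth at least 0.79 times what the supplier would get by proposing next round; and vice versa.
This gives x = 150 − 0.79y and y = 150 − 0.89x, where x and y are each side's share when it proposes.
Hence (1 − 0.79·0.89)x = 150(1 − 0.79), i.e. 0.2969·x = 31.5.
x ≈ 106.0963; the supplier's share is 150 − x ≈ 43.9037.

43.90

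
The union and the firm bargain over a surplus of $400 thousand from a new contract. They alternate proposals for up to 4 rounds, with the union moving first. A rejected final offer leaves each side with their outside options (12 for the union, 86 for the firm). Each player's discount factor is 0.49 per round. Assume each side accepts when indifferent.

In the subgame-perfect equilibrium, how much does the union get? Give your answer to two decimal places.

Round 4 (the firm proposes): the union gets 12 if talks fail, so the firm offers 12 and keeps 388.
Round 3 (the union proposes): the firm can get 388 next round, worth 0.49 × 388 = 190.12 now. The union offers 190.12 and keeps 400 − 190.12 = 209.88.
Round 2 (the firm proposes): the union can get 209.88 next round, worth 0.49 × 209.88 = 102.8412 now, so the firm offers 102.8412, keeping 297.1588.
Round 1 (the union proposes): the firm can get 297.1588 next round, worth 0.49 × 297.1588 = 145.607812 now, so the union offers 145.607812, keeping 254.392188.

254.39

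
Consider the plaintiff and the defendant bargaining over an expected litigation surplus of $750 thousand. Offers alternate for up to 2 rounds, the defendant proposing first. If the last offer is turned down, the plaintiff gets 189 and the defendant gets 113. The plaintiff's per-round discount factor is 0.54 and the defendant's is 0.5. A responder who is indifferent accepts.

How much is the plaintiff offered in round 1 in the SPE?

343.98

Solve by backward induction from round 2.
Round 2 (the plaintiff proposes): the defendant gets 113 if talks fail, so the plaintiff offers 113 and keeps 637.
Round 1 (the defendant proposes): the plaintiff can get 637 next round, worth 0.54 × 637 = 343.98 now. The defendant offers 343.98 and keeps 750 − 343.98 = 406.02.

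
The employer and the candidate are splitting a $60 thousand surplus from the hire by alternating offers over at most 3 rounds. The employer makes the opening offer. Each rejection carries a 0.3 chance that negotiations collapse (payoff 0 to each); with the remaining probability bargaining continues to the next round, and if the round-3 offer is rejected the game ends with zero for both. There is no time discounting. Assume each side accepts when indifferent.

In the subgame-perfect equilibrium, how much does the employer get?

47.4

Round 3 (the employer proposes): rejection yields 0 for the candidate; the employer offers 0 and keeps 60.
Round 2 (the candidate proposes): rejecting gives the employer an expected 0.7 × 60 = 42, so the candidate offers 42, keeping 18.
Round 1 (the employer proposes): rejecting gives the candidate an expected 0.7 × 18 = 12.6; the employer offers that and keeps 47.4.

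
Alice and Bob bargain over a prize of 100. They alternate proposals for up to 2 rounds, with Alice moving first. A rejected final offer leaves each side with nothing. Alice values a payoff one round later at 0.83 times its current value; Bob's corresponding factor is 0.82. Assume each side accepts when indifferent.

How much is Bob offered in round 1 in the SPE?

82

Round 2 (Bob proposes): Alice will accept anything ≥ 0, so Bob offers 0 and keeps 100.
Round 1 (Alice proposes): Bob can get 100 next round, worth 0.82 × 100 = 82 now, so Alice offers 82, keeping 18.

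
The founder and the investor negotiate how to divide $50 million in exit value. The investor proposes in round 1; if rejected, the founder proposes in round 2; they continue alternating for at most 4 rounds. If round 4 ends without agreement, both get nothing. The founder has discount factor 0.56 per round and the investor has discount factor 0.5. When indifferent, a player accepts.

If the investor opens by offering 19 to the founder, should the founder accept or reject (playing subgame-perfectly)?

Work out the founder's continuation value if the offer is rejected.
Round 4 (the founder proposes): rejection yields 0 for the investor; the founder offers 0 and keeps 50.
Round 3 (the investor proposes): the founder can get 50 next round, worth 0.56 × 50 = 28 now. The investor offers 28 and keeps 50 − 28 = 22.
Round 2 (the founder proposes): the investor can get 22 next round, worth 0.5 × 22 = 11 now; the founder offers that and keeps 39.
So by rejecting in round 1, the founder gets 39 next round, worth 0.56 × 39 = 21.84 now.
Offer 19 < 21.84, so the founder rejects.

Reject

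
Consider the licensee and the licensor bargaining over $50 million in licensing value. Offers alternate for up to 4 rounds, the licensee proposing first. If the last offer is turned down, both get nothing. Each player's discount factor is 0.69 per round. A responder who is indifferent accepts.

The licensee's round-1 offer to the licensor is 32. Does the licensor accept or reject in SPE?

Accept

Round 4 (the licensor proposes): the licensee will accept anything ≥ 0, so the licensor offers 0 and keeps 50.
Round 3 (the licensee proposes): the licensor can get 50 next round, worth 0.69 × 50 = 34.5 now, so the licensee offers 34.5, keeping 15.5.
Round 2 (the licensor proposes): the licensee can get 15.5 next round, worth 0.69 × 15.5 = 10.695 now, so the licensor offers 10.695, keeping 39.305.
So by rejecting in round 1, the licensor gets 39.305 next round, worth 0.69 × 39.305 = 27.12045 now.
Offer 32 ≥ 27.12045, so the licensor accepts.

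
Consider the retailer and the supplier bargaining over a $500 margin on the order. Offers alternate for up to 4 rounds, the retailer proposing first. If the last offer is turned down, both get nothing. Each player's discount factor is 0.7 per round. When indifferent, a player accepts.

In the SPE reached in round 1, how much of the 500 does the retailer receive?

Round 4 (the supplier proposes): the retailer will accept anything ≥ 0, so the supplier offers 0 and keeps 500.
Round 3 (the retailer proposes): the supplier can get 500 next round, worth 0.7 × 500 = 350 now; the retailer offers that and keeps 150.
Round 2 (the supplier proposes): the retailer can get 150 next round, worth 0.7 × 150 = 105 now; the supplier offers that and keeps 395.
Round 1 (the retailer proposes): the supplier can get 395 next round, worth 0.7 × 395 = 276.5 now. The retailer offers 276.5 and keeps 500 − 276.5 = 223.5.

223.5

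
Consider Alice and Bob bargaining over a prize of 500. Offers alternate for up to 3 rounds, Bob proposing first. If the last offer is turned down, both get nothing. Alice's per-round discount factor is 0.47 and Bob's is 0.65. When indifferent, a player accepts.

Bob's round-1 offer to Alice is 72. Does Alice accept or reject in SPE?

Reject

Round 3 (Bob proposes): Alice will accept anything ≥ 0, so Bob offers 0 and keeps 500.
Round 2 (Alice proposes): Bob can get 500 next round, worth 0.65 × 500 = 325 now, so Alice offers 325, keeping 175.
So by rejecting in round 1, Alice gets 175 next round, worth 0.47 × 175 = 82.25 now.
Offer 72 < 82.25, so Alice rejects.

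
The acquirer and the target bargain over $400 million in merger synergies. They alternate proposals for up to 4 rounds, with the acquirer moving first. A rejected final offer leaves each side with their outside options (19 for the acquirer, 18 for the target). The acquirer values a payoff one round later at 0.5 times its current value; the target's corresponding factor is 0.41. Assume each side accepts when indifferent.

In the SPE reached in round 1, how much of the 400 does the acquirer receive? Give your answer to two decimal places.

Round 4 (the target proposes): the acquirer gets 19 if talks fail, so the target offers 19 and keeps 381.
Round 3 (the acquirer proposes): the target can get 381 next round, worth 0.41 × 381 = 156.21 now, so the acquirer offers 156.21, keeping 243.79.
Round 2 (the target proposes): the acquirer can get 243.79 next round, worth 0.5 × 243.79 = 121.895 now; the target offers that and keeps 278.105.
Round 1 (the acquirer proposes): the target can get 278.105 next round, worth 0.41 × 278.105 = 114.02305 now. The acquirer offers 114.02305 and keeps 400 − 114.02305 = 285.97695.

285.98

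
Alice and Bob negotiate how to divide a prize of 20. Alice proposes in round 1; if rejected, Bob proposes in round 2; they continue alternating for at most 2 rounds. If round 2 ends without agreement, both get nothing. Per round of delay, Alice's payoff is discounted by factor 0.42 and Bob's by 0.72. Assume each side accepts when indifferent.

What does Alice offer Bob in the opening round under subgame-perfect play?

Round 2 (Bob proposes): rejection yields 0 for Alice; Bob offers 0 and keeps 20.
Round 1 (Alice proposes): Bob can get 20 next round, worth 0.72 × 20 = 14.4 now; Alice offers that and keeps 5.6.

14.4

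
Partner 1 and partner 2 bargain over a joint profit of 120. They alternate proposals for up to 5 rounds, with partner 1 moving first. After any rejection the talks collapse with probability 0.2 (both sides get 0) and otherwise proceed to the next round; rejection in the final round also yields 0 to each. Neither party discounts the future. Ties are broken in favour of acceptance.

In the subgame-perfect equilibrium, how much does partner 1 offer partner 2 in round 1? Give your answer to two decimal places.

Round 5 (partner 1 proposes): partner 2 will accept anything ≥ 0, so partner 1 offers 0 and keeps 120.
Round 4 (partner 2 proposes): rejecting gives partner 1 an expected 0.8 × 120 = 96, so partner 2 offers 96, keeping 24.
Round 3 (partner 1 proposes): rejecting gives partner 2 an expected 0.8 × 24 = 19.2, so partner 1 offers 19.2, keeping 100.8.
Round 2 (partner 2 proposes): rejecting gives partner 1 an expected 0.8 × 100.8 = 80.64; partner 2 offers that and keeps 39.36.
Round 1 (partner 1 proposes): rejecting gives partner 2 an expected 0.8 × 39.36 = 31.488; partner 1 offers that and keeps 88.512.

31.49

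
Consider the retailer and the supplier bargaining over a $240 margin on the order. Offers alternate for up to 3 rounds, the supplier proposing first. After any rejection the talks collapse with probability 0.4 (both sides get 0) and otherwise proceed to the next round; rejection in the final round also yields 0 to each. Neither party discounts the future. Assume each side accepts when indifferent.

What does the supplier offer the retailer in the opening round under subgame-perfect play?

57.6

Round 3 (the supplier proposes): rejection yields 0 for the retailer; the supplier offers 0 and keeps 240.
Round 2 (the retailer proposes): rejecting gives the supplier an expected 0.6 × 240 = 144. The retailer offers 144 and keeps 240 − 144 = 96.
Round 1 (the supplier proposes): rejecting gives the retailer an expected 0.6 × 96 = 57.6; the supplier offers that and keeps 182.4.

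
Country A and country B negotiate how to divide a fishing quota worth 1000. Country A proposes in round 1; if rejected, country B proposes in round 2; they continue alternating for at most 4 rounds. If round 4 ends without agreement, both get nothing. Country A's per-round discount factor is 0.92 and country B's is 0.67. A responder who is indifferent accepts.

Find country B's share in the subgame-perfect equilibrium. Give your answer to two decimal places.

466.59

By backward induction:
Round 4 (country B proposes): rejection yields 0 for country A; country B offers 0 and keeps 1000.
Round 3 (country A proposes): country B can get 1000 next round, worth 0.67 × 1000 = 670 now; country A offers that and keeps 330.
Round 2 (country B proposes): country A can get 330 next round, worth 0.92 × 330 = 303.6 now. Country B offers 303.6 and keeps 1000 − 303.6 = 696.4.
Round 1 (country A proposes): country B can get 696.4 next round, worth 0.67 × 696.4 = 466.588 now, so country A offers 466.588, keeping 533.412.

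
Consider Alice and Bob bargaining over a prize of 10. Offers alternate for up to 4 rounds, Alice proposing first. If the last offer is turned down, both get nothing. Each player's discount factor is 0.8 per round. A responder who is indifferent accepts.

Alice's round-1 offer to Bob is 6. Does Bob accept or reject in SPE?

Reject

Round 4 (Bob proposes): rejection yields 0 for Alice; Bob offers 0 and keeps 10.
Round 3 (Alice proposes): Bob can get 10 next round, worth 0.8 × 10 = 8 now. Alice offers 8 and keeps 10 − 8 = 2.
Round 2 (Bob proposes): Alice can get 2 next round, worth 0.8 × 2 = 1.6 now; Bob offers that and keeps 8.4.
So by rejecting in round 1, Bob gets 8.4 next round, worth 0.8 × 8.4 = 6.72 now.
Offer 6 < 6.72, so Bob rejects.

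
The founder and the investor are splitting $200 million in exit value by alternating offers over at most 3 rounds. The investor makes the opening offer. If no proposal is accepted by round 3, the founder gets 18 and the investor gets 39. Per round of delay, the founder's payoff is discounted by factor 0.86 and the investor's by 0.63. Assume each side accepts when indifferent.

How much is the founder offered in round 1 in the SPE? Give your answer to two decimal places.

73.39

Round 3 (the investor proposes): the founder gets 18 if talks fail, so the investor offers 18 and keeps 182.
Round 2 (the founder proposes): the investor can get 182 next round, worth 0.63 × 182 = 114.66 now, so the founder offers 114.66, keeping 85.34.
Round 1 (the investor proposes): the founder can get 85.34 next round, worth 0.86 × 85.34 = 73.3924 now, so the investor offers 73.3924, keeping 126.6076.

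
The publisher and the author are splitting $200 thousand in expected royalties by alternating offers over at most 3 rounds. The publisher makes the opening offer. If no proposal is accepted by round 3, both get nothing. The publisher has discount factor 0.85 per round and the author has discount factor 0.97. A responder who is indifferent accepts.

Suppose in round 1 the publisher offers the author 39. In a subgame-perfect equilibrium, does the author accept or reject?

Work out the author's continuation value if the offer is rejected.
Round 3 (the publisher proposes): rejection yields 0 for the author; the publisher offers 0 and keeps 200.
Round 2 (the author proposes): the publisher can get 200 next round, worth 0.85 × 200 = 170 now, so the author offers 170, keeping 30.
So by rejecting in round 1, the author gets 30 next round, worth 0.97 × 30 = 29.1 now.
Offer 39 ≥ 29.1, so the author accepts.

Accept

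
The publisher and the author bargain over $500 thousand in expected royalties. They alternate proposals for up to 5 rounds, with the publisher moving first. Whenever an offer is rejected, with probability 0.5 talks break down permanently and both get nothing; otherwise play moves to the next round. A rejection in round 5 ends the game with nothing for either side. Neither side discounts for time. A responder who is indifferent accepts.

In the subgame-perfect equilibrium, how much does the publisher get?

By backward induction:
Round 5 (the publisher proposes): the author will accept anything ≥ 0, so the publisher offers 0 and keeps 500.
Round 4 (the author proposes): rejecting gives the publisher an expected 0.5 × 500 = 250. The author offers 250 and keeps 500 − 250 = 250.
Round 3 (the publisher proposes): rejecting gives the author an expected 0.5 × 250 = 125; the publisher offers that and keeps 375.
Round 2 (the author proposes): rejecting gives the publisher an expected 0.5 × 375 = 187.5; the author offers that and keeps 312.5.
Round 1 (the publisher proposes): rejecting gives the author an expected 0.5 × 312.5 = 156.25. The publisher offers 156.25 and keeps 500 − 156.25 = 343.75.

343.75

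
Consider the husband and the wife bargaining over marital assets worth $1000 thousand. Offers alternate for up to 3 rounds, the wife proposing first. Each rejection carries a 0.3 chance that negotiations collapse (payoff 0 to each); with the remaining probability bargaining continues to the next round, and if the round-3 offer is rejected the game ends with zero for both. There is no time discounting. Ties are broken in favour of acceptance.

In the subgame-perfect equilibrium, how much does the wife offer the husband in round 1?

Round 3 (the wife proposes): the husband will accept anything ≥ 0, so the wife offers 0 and keeps 1000.
Round 2 (the husband proposes): rejecting gives the wife an expected 0.7 × 1000 = 700. The husband offers 700 and keeps 1000 − 700 = 300.
Round 1 (the wife proposes): rejecting gives the husband an expected 0.7 × 300 = 210, so the wife offers 210, keeping 790.

210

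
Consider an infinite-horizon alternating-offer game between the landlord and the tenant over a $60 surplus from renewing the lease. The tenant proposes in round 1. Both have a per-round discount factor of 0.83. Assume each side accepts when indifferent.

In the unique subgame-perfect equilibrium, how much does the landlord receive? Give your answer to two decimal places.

27.21

When the tenant proposes, the landlord accepts any offer worth at least 0.83 times what the landlord would get by proposing next round; and vice versa.
This gives x = 60 − 0.83y and y = 60 − 0.83x, where x and y are each side's share when it proposes.
Hence (1 − 0.83·0.83)x = 60(1 − 0.83), i.e. 0.3111·x = 10.2.
x ≈ 32.7869; the landlord's share is 60 − x ≈ 27.2131.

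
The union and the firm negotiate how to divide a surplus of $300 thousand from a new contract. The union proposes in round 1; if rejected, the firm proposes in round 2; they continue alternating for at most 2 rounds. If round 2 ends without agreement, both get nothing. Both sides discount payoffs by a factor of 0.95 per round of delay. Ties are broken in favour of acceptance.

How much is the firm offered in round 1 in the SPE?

285

Solve by backward induction from round 2.
Round 2 (the firm proposes): rejection yields 0 for the union; the firm offers 0 and keeps 300.
Round 1 (the union proposes): the firm can get 300 next round, worth 0.95 × 300 = 285 now; the union offers that and keeps 15.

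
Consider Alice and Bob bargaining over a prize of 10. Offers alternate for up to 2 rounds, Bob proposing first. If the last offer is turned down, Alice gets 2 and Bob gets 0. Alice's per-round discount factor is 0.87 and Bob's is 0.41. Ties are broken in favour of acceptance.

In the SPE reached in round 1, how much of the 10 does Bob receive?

Round 2 (Alice proposes): rejection yields 0 for Bob; Alice offers 0 and keeps 10.
Round 1 (Bob proposes): Alice can get 10 next round, worth 0.87 × 10 = 8.7 now; Bob offers that and keeps 1.3.

1.3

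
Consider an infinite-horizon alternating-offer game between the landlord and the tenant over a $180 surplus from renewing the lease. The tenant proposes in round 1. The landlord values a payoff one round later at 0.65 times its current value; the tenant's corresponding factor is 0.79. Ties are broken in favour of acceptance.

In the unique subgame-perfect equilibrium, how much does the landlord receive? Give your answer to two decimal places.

Let x be the tenant's share when the tenant proposes and y be the landlord's share when the landlord proposes.
The landlord accepts iff offered ≥ 0.65·y, so x = 180 − 0.65y. Symmetrically y = 180 − 0.79x.
Substituting: x = 180 − 0.65(180 − 0.79x), giving x(1 − 0.79·0.65) = 180(1 − 0.65).
So x = 180 × 0.35 / 0.4865 ≈ 129.4964, and the landlord receives 180 − x ≈ 50.5036.

50.50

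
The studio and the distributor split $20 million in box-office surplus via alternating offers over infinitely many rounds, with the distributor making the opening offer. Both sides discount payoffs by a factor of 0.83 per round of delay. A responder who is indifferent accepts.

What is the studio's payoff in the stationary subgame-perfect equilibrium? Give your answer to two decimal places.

Let x be the distributor's share when the distributor proposes and y be the studio's share when the studio proposes.
The studio accepts iff offered ≥ 0.83·y, so x = 20 − 0.83y. Symmetrically y = 20 − 0.83x.
Substituting: x = 20 − 0.83(20 − 0.83x), giving x(1 − 0.83·0.83) = 20(1 − 0.83).
So x = 20 × 0.17 / 0.3111 ≈ 10.9290, and the studio receives 20 − x ≈ 9.0710.

9.07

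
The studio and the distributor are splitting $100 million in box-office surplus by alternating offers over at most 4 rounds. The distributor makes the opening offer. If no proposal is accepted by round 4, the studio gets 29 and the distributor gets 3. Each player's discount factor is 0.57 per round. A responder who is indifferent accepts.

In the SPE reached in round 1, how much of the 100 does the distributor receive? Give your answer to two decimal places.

Round 4 (the studio proposes): the distributor gets 3 if talks fail, so the studio offers 3 and keeps 97.
Round 3 (the distributor proposes): the studio can get 97 next round, worth 0.57 × 97 = 55.29 now; the distributor offers that and keeps 44.71.
Round 2 (the studio proposes): the distributor can get 44.71 next round, worth 0.57 × 44.71 = 25.4847 now. The studio offers 25.4847 and keeps 100 − 25.4847 = 74.5153.
Round 1 (the distributor proposes): the studio can get 74.5153 next round, worth 0.57 × 74.5153 = 42.473721 now. The distributor offers 42.473721 and keeps 100 − 42.473721 = 57.526279.

57.53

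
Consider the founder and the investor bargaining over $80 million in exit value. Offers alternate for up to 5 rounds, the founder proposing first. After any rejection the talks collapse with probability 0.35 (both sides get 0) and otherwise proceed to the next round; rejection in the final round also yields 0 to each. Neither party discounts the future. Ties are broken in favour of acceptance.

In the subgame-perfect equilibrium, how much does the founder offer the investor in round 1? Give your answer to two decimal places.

Round 5 (the founder proposes): the investor will accept anything ≥ 0, so the founder offers 0 and keeps 80.
Round 4 (the investor proposes): rejecting gives the founder an expected 0.65 × 80 = 52; the investor offers that and keeps 28.
Round 3 (the founder proposes): rejecting gives the investor an expected 0.65 × 28 = 18.2. The founder offers 18.2 and keeps 80 − 18.2 = 61.8.
Round 2 (the investor proposes): rejecting gives the founder an expected 0.65 × 61.8 = 40.17; the investor offers that and keeps 39.83.
Round 1 (the founder proposes): rejecting gives the investor an expected 0.65 × 39.83 = 25.8895; the founder offers that and keeps 54.1105.

25.89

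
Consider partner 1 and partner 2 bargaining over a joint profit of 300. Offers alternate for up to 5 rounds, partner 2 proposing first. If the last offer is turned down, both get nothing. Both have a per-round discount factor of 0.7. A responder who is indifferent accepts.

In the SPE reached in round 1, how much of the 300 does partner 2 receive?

Solve by backward induction from round 5.
Round 5 (partner 2 proposes): partner 1 will accept anything ≥ 0, so partner 2 offers 0 and keeps 300.
Round 4 (partner 1 proposes): partner 2 can get 300 next round, worth 0.7 × 300 = 210 now; partner 1 offers that and keeps 90.
Round 3 (partner 2 proposes): partner 1 can get 90 next round, worth 0.7 × 90 = 63 now; partner 2 offers that and keeps 237.
Round 2 (partner 1 proposes): partner 2 can get 237 next round, worth 0.7 × 237 = 165.9 now. Partner 1 offers 165.9 and keeps 300 − 165.9 = 134.1.
Round 1 (partner 2 proposes): partner 1 can get 134.1 next round, worth 0.7 × 134.1 = 93.87 now; partner 2 offers that and keeps 206.13.

206.13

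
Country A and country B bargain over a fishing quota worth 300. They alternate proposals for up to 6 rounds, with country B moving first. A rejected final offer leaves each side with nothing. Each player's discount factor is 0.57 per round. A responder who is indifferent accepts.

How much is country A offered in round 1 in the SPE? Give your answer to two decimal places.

Round 6 (country A proposes): rejection yields 0 for country B; country A offers 0 and keeps 300.
Round 5 (country B proposes): country A can get 300 next round, worth 0.57 × 300 = 171 now; country B offers that and keeps 129.
Round 4 (country A proposes): country B can get 129 next round, worth 0.57 × 129 = 73.53 now; country A offers that and keeps 226.47.
Round 3 (country B proposes): country A can get 226.47 next round, worth 0.57 × 226.47 = 129.0879 now. Country B offers 129.0879 and keeps 300 − 129.0879 = 170.9121.
Round 2 (country A proposes): country B can get 170.9121 next round, worth 0.57 × 170.9121 = 97.419897 now. Country A offers 97.419897 and keeps 300 − 97.419897 = 202.580103.
Round 1 (country B proposes): country A can get 202.580103 next round, worth 0.57 × 202.580103 = 115.47065871 now, so country B offers 115.47065871, keeping 184.52934129.

115.47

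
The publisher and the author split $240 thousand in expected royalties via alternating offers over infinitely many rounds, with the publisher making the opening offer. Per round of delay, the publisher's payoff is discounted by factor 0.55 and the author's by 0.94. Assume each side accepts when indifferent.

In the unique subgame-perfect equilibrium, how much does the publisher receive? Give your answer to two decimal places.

When the publisher proposes, the author accepts any offer worth at least 0.94 times what the author would get by proposing next round; and vice versa.
This gives x = 240 − 0.94y and y = 240 − 0.55x, where x and y are each side's share when it proposes.
Hence (1 − 0.94·0.55)x = 240(1 − 0.94), i.e. 0.483·x = 14.4.
x ≈ 29.8137; the author's share is 240 − x ≈ 210.1863.

29.81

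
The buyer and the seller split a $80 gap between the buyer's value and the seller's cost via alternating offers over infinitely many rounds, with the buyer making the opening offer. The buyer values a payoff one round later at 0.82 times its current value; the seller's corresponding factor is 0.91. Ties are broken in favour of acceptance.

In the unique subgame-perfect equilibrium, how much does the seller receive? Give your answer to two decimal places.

51.63

Let x be the buyer's share when the buyer proposes and y be the seller's share when the seller proposes.
The seller accepts iff offered ≥ 0.91·y, so x = 80 − 0.91y. Symmetrically y = 80 − 0.82x.
Substituting: x = 80 − 0.91(80 − 0.82x), giving x(1 − 0.82·0.91) = 80(1 − 0.91).
So x = 80 × 0.09 / 0.2538 ≈ 28.3688, and the seller receives 80 − x ≈ 51.6312.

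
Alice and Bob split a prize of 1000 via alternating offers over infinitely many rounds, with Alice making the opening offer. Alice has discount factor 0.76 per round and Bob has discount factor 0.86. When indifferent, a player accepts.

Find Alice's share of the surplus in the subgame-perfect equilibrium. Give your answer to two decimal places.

404.16

When Alice proposes, Bob accepts any offer worth at least 0.86 times what Bob would get by proposing next round; and vice versa.
This gives x = 1000 − 0.86y and y = 1000 − 0.76x, where x and y are each side's share when it proposes.
Hence (1 − 0.86·0.76)x = 1000(1 − 0.86), i.e. 0.3464·x = 140.
x ≈ 404.1570; Bob's share is 1000 − x ≈ 595.8430.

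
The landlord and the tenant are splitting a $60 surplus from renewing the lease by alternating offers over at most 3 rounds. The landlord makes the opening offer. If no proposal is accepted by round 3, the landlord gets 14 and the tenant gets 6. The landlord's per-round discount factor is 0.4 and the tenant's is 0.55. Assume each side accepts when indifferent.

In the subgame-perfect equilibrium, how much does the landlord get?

Round 3 (the landlord proposes): the tenant gets 6 if talks fail, so the landlord offers 6 and keeps 54.
Round 2 (the tenant proposes): the landlord can get 54 next round, worth 0.4 × 54 = 21.6 now; the tenant offers that and keeps 38.4.
Round 1 (the landlord proposes): the tenant can get 38.4 next round, worth 0.55 × 38.4 = 21.12 now, so the landlord offers 21.12, keeping 38.88.

38.88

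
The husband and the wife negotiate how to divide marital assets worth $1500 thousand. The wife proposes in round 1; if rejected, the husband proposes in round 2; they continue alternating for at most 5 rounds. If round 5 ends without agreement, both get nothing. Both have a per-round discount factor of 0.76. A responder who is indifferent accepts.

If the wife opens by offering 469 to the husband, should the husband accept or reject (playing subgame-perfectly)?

Round 5 (the wife proposes): the husband will accept anything ≥ 0, so the wife offers 0 and keeps 1500.
Round 4 (the husband proposes): the wife can get 1500 next round, worth 0.76 × 1500 = 1140 now, so the husband offers 1140, keeping 360.
Round 3 (the wife proposes): the husband can get 360 next round, worth 0.76 × 360 = 273.6 now, so the wife offers 273.6, keeping 1226.4.
Round 2 (the husband proposes): the wife can get 1226.4 next round, worth 0.76 × 1226.4 = 932.064 now. The husband offers 932.064 and keeps 1500 − 932.064 = 567.936.
So by rejecting in round 1, the husband gets 567.936 next round, worth 0.76 × 567.936 = 431.63136 now.
Offer 469 ≥ 431.63136, so the husband accepts.

Accept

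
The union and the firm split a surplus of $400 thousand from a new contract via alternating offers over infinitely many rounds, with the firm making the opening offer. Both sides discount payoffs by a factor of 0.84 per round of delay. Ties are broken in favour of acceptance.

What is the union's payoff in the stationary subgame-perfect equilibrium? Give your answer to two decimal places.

182.61

Let x be the firm's share when the firm proposes and y be the union's share when the union proposes.
The union accepts iff offered ≥ 0.84·y, so x = 400 − 0.84y. Symmetrically y = 400 − 0.84x.
Substituting: x = 400 − 0.84(400 − 0.84x), giving x(1 − 0.84·0.84) = 400(1 − 0.84).
So x = 400 × 0.16 / 0.2944 ≈ 217.3913, and the union receives 400 − x ≈ 182.6087.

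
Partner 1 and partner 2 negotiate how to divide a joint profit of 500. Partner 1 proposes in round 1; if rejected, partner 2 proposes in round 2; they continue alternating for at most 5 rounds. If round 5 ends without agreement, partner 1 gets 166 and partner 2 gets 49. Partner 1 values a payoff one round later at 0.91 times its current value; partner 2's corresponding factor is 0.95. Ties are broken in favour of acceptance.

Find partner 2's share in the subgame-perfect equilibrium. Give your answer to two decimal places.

116.33

Round 5 (partner 1 proposes): partner 2 gets 49 if talks fail, so partner 1 offers 49 and keeps 451.
Round 4 (partner 2 proposes): partner 1 can get 451 next round, worth 0.91 × 451 = 410.41 now. Partner 2 offers 410.41 and keeps 500 − 410.41 = 89.59.
Round 3 (partner 1 proposes): partner 2 can get 89.59 next round, worth 0.95 × 89.59 = 85.1105 now; partner 1 offers that and keeps 414.8895.
Round 2 (partner 2 proposes): partner 1 can get 414.8895 next round, worth 0.91 × 414.8895 = 377.549445 now; partner 2 offers that and keeps 122.450555.
Round 1 (partner 1 proposes): partner 2 can get 122.450555 next round, worth 0.95 × 122.450555 = 116.32802725 now. Partner 1 offers 116.32802725 and keeps 500 − 116.32802725 = 383.67197275.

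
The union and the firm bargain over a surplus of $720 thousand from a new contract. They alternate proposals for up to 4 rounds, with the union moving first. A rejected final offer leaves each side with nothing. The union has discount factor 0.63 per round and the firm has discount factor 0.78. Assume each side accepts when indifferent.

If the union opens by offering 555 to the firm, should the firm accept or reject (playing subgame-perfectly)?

Accept

Round 4 (the firm proposes): rejection yields 0 for the union; the firm offers 0 and keeps 720.
Round 3 (the union proposes): the firm can get 720 next round, worth 0.78 × 720 = 561.6 now. The union offers 561.6 and keeps 720 − 561.6 = 158.4.
Round 2 (the firm proposes): the union can get 158.4 next round, worth 0.63 × 158.4 = 99.792 now, so the firm offers 99.792, keeping 620.208.
So by rejecting in round 1, the firm gets 620.208 next round, worth 0.78 × 620.208 = 483.76224 now.
Offer 555 ≥ 483.76224, so the firm accepts.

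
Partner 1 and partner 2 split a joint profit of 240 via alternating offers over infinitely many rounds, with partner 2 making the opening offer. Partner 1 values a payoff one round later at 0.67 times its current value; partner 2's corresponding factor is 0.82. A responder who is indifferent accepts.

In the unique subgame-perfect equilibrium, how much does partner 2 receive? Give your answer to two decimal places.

175.77

When partner 2 proposes, partner 1 accepts any offer worth at least 0.67 times what partner 1 would get by proposing next round; and vice versa.
This gives x = 240 − 0.67y and y = 240 − 0.82x, where x and y are each side's share when it proposes.
Hence (1 − 0.67·0.82)x = 240(1 − 0.67), i.e. 0.4506·x = 79.2.
x ≈ 175.7656; partner 1's share is 240 − x ≈ 64.2344.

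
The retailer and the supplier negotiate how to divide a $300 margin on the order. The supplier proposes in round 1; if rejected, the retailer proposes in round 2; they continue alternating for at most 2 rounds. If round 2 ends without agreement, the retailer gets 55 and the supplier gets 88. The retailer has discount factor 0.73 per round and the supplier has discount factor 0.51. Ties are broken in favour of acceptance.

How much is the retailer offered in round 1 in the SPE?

154.76

Round 2 (the retailer proposes): the supplier gets 88 if talks fail, so the retailer offers 88 and keeps 212.
Round 1 (the supplier proposes): the retailer can get 212 next round, worth 0.73 × 212 = 154.76 now. The supplier offers 154.76 and keeps 300 − 154.76 = 145.24.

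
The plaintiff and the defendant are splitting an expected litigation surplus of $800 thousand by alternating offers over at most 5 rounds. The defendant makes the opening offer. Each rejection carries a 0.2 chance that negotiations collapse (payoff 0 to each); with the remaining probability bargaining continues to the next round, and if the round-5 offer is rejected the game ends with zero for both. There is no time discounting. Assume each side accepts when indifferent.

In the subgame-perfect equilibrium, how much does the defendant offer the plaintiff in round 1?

209.92

Round 5 (the defendant proposes): rejection yields 0 for the plaintiff; the defendant offers 0 and keeps 800.
Round 4 (the plaintiff proposes): rejecting gives the defendant an expected 0.8 × 800 = 640, so the plaintiff offers 640, keeping 160.
Round 3 (the defendant proposes): rejecting gives the plaintiff an expected 0.8 × 160 = 128, so the defendant offers 128, keeping 672.
Round 2 (the plaintiff proposes): rejecting gives the defendant an expected 0.8 × 672 = 537.6; the plaintiff offers that and keeps 262.4.
Round 1 (the defendant proposes): rejecting gives the plaintiff an expected 0.8 × 262.4 = 209.92, so the defendant offers 209.92, keeping 590.08.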